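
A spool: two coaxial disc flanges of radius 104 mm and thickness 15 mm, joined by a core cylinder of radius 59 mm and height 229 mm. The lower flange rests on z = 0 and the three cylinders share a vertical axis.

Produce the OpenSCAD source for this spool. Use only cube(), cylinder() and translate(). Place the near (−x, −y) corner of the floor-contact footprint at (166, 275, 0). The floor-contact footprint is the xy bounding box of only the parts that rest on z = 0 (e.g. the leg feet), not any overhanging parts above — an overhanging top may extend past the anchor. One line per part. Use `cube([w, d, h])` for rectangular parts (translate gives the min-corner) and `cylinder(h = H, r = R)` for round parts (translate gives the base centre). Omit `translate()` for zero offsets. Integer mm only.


translate([270, 379, 0]) cylinder(h = 15, r = 104);
translate([270, 379, 15]) cylinder(h = 229, r = 59);
translate([270, 379, 244]) cylinder(h = 15, r = 104);


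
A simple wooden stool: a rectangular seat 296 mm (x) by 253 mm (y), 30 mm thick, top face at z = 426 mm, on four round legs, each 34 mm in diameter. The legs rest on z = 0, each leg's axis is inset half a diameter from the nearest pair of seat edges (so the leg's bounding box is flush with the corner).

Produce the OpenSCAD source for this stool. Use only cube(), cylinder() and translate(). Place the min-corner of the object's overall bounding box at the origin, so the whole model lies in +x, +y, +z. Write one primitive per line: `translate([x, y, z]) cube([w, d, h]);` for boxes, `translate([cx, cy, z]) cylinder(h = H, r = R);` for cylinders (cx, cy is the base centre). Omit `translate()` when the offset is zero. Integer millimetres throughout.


// leg_h = 426 - 30 = 396
translate([0, 0, 396]) cube([296, 253, 30]);
translate([17, 17, 0]) cylinder(h = 396, r = 17);
translate([279, 17, 0]) cylinder(h = 396, r = 17);
translate([17, 236, 0]) cylinder(h = 396, r = 17);
translate([279, 236, 0]) cylinder(h = 396, r = 17);


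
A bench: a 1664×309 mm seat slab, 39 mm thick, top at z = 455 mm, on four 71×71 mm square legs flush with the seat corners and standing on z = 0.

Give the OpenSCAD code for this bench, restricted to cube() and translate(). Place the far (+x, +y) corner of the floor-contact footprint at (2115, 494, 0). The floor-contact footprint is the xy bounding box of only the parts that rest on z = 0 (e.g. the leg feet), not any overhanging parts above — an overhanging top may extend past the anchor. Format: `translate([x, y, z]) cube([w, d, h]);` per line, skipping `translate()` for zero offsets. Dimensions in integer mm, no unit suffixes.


translate([451, 185, 416]) cube([1664, 309, 39]);
translate([451, 185, 0]) cube([71, 71, 416]);
translate([451, 423, 0]) cube([71, 71, 416]);
translate([2044, 185, 0]) cube([71, 71, 416]);
translate([2044, 423, 0]) cube([71, 71, 416]);


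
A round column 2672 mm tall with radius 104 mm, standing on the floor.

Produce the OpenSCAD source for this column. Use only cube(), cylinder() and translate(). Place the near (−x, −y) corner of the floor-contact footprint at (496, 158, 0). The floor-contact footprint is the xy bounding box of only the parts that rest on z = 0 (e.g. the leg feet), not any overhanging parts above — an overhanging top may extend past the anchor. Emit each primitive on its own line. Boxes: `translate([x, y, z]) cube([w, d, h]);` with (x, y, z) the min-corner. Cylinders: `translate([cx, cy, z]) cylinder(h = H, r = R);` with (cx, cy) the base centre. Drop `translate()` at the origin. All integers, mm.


translate([600, 262, 0]) cylinder(h = 2672, r = 104);


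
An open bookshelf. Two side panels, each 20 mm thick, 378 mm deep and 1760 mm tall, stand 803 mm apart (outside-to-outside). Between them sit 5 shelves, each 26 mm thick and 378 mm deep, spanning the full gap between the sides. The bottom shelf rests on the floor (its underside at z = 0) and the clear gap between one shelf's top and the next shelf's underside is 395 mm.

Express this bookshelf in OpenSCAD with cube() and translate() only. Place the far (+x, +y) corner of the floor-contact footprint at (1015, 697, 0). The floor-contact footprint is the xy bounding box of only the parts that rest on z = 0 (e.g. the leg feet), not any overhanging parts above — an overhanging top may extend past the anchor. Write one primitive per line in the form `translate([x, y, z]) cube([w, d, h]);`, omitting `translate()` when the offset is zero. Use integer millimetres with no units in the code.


translate([212, 319, 0]) cube([20, 378, 1760]);
translate([995, 319, 0]) cube([20, 378, 1760]);
translate([232, 319, 0]) cube([763, 378, 26]);
translate([232, 319, 421]) cube([763, 378, 26]);
translate([232, 319, 842]) cube([763, 378, 26]);
translate([232, 319, 1263]) cube([763, 378, 26]);
translate([232, 319, 1684]) cube([763, 378, 26]);


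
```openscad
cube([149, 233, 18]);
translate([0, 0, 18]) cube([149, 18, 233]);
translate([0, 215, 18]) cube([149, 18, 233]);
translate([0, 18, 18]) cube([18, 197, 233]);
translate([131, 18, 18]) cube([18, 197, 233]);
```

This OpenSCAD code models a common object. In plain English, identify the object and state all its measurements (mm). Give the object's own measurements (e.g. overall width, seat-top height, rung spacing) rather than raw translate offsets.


An open-topped rectangular box: outside dimensions 149×233×251 mm, with a uniform wall and base thickness of 18 mm. The base is a full 149×233 slab on the floor; four walls sit on top of the base. The front and back walls (the −y and +y sides) span the full width; the two side walls fit between them.


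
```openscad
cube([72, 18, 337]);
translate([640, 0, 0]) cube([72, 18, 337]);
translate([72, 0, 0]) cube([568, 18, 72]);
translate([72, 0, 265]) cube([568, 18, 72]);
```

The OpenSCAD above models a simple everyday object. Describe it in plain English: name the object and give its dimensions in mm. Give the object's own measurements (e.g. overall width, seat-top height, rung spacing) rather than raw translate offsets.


A rectangular picture frame lying in the x–z plane (depth along y). The opening is 568 mm wide (x) by 193 mm tall (z), surrounded by a border 72 mm wide on all four sides. The frame is 18 mm deep and is made of two full-height vertical stiles with two horizontal rails fitted between them.


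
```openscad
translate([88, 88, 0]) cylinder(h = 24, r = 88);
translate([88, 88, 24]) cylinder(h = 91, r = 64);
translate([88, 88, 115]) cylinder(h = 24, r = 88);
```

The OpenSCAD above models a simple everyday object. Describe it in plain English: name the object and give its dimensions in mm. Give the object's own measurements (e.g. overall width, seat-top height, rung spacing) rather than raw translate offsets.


A spool: two coaxial disc flanges of radius 88 mm and thickness 24 mm, joined by a core cylinder of radius 64 mm and height 91 mm. The lower flange rests on z = 0 and the three cylinders share a vertical axis.


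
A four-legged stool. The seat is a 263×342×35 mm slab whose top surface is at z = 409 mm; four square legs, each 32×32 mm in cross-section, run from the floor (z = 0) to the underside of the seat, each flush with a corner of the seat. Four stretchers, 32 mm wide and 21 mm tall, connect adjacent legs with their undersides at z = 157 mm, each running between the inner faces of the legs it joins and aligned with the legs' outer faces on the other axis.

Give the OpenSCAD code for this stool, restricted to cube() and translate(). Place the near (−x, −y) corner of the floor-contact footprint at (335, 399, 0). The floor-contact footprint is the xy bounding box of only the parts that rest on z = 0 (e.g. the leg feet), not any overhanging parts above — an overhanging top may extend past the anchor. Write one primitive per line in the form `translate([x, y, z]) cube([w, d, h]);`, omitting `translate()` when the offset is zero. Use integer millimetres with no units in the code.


translate([335, 399, 374]) cube([263, 342, 35]);
translate([335, 399, 0]) cube([32, 32, 374]);
translate([566, 399, 0]) cube([32, 32, 374]);
translate([335, 709, 0]) cube([32, 32, 374]);
translate([566, 709, 0]) cube([32, 32, 374]);
translate([367, 399, 157]) cube([199, 32, 21]);
translate([367, 709, 157]) cube([199, 32, 21]);
translate([335, 431, 157]) cube([32, 278, 21]);
translate([566, 431, 157]) cube([32, 278, 21]);


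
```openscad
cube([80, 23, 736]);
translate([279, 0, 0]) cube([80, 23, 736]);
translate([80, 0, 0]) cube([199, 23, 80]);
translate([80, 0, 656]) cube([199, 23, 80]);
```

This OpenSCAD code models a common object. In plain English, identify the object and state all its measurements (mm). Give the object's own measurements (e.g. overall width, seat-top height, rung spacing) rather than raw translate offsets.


A rectangular picture frame lying in the x–z plane (depth along y). The opening is 199 mm wide (x) by 576 mm tall (z), surrounded by a border 80 mm wide on all four sides. The frame is 23 mm deep and is made of two full-height vertical stiles with two horizontal rails fitted between them.


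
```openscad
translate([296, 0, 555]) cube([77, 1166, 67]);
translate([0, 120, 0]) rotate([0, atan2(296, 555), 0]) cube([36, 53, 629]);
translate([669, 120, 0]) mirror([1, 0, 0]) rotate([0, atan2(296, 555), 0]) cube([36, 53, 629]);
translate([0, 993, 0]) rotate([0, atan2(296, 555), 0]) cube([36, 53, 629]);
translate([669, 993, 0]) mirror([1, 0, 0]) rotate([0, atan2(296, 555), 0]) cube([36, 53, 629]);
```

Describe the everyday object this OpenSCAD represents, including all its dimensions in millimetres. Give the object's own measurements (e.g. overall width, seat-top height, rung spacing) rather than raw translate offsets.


A sawhorse. A 77×1166×67 mm beam (x, y, z) sits on two A-frame leg pairs. Each pair is two raked legs of 36×53 mm section (53 mm along y) splaying symmetrically in x. Each leg rises 555 mm vertically over 296 mm of horizontal reach and is 629 mm long along its own axis. Every leg's outer bottom edge rests on the floor and its outer top edge meets a bottom edge of the beam — the left legs (tilting toward +x) meet the beam's −x bottom edge, the right legs (their mirror images, tilting toward −x) meet its +x bottom edge — so the leg tops tuck under the beam, the beam's underside is 555 mm above the floor, and the feet are 669 mm apart outside-to-outside with the beam centred between them. The two leg pairs are set in 120 mm from either end of the beam.


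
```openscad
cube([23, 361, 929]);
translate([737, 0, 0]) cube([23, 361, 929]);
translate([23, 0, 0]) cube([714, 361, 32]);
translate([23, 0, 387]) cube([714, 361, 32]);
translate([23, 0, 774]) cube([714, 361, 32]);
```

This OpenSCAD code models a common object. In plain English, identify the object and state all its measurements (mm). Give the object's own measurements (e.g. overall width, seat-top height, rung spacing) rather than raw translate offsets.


An open bookshelf. Two side panels, each 23 mm thick, 361 mm deep and 929 mm tall, stand 760 mm apart (outside-to-outside). Between them sit 3 shelves, each 32 mm thick and 361 mm deep, spanning the full gap between the sides. The bottom shelf rests on the floor (its underside at z = 0) and the clear gap between one shelf's top and the next shelf's underside is 355 mm.


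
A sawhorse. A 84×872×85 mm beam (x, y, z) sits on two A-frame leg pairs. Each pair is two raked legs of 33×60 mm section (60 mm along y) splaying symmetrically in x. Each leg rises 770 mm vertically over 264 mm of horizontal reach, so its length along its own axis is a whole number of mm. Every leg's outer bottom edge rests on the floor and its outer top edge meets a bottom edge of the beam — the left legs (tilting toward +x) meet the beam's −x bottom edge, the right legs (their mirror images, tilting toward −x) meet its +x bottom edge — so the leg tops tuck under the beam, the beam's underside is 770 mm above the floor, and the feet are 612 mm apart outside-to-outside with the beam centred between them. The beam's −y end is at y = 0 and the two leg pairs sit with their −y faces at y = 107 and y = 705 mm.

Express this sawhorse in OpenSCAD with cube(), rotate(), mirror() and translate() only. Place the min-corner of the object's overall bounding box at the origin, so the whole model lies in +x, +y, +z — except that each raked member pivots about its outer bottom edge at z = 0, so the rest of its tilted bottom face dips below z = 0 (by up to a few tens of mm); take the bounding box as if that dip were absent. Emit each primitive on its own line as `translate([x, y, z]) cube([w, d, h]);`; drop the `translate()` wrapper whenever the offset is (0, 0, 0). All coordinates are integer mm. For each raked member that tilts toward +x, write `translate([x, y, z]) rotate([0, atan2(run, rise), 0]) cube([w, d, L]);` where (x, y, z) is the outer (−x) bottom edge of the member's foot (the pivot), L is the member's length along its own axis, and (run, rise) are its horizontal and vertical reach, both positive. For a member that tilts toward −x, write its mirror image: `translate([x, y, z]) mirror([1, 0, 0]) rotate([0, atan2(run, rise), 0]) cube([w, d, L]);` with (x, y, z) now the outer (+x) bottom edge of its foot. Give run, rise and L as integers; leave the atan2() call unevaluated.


// leg length = √(264² + 770²) = 814
// right-leg outer foot x = 2·264 + 84 = 612
// beam min-corner = (264, 0, 770)
translate([264, 0, 770]) cube([84, 872, 85]);
translate([0, 107, 0]) rotate([0, atan2(264, 770), 0]) cube([33, 60, 814]);
translate([612, 107, 0]) mirror([1, 0, 0]) rotate([0, atan2(264, 770), 0]) cube([33, 60, 814]);
translate([0, 705, 0]) rotate([0, atan2(264, 770), 0]) cube([33, 60, 814]);
translate([612, 705, 0]) mirror([1, 0, 0]) rotate([0, atan2(264, 770), 0]) cube([33, 60, 814]);


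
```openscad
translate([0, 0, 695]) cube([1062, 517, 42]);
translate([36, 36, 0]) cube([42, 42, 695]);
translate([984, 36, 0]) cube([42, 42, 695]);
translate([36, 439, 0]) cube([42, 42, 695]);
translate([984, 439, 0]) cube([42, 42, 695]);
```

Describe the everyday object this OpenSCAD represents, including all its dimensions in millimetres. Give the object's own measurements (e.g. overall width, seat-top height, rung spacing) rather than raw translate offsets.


A rectangular dining table. The top is 1062×517×42 mm with its upper surface at z = 737 mm. It stands on four 42×42 mm square legs, each inset 36 mm from the nearest pair of top edges, running from the floor to the underside of the top.


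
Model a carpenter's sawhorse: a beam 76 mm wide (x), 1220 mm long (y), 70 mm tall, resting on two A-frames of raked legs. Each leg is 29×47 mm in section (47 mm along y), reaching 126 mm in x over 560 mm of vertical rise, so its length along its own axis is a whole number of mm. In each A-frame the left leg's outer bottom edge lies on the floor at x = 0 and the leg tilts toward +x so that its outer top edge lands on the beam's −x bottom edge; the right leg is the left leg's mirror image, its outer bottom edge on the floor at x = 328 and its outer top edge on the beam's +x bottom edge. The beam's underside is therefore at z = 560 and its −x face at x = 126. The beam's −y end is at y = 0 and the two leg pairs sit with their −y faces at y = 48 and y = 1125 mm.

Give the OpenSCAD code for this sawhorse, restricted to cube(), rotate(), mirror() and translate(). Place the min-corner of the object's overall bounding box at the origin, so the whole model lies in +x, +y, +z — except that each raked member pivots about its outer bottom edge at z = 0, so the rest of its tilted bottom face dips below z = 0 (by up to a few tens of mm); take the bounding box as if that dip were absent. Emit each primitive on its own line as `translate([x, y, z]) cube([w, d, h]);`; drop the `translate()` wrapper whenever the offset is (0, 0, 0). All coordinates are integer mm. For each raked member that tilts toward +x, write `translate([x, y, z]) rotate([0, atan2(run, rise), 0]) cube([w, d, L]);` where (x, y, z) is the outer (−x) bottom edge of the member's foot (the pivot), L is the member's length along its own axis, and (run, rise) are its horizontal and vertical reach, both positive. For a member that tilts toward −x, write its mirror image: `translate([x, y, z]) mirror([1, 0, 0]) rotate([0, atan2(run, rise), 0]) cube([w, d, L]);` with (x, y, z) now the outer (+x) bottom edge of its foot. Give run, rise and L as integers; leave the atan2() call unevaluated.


translate([126, 0, 560]) cube([76, 1220, 70]);
translate([0, 48, 0]) rotate([0, atan2(126, 560), 0]) cube([29, 47, 574]);
translate([328, 48, 0]) mirror([1, 0, 0]) rotate([0, atan2(126, 560), 0]) cube([29, 47, 574]);
translate([0, 1125, 0]) rotate([0, atan2(126, 560), 0]) cube([29, 47, 574]);
translate([328, 1125, 0]) mirror([1, 0, 0]) rotate([0, atan2(126, 560), 0]) cube([29, 47, 574]);


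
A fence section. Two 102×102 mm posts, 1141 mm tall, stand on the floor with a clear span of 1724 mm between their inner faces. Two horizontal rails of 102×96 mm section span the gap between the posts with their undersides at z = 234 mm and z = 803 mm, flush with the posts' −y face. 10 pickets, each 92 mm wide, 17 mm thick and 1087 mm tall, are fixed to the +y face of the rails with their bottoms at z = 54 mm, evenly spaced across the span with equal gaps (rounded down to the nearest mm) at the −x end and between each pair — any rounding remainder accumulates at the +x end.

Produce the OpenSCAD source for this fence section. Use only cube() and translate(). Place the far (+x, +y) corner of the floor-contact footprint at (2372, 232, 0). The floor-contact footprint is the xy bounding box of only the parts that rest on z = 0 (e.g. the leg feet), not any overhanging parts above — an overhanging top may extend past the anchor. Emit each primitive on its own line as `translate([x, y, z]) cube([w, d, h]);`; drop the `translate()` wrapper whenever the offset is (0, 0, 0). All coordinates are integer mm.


translate([444, 130, 0]) cube([102, 102, 1141]);
translate([2270, 130, 0]) cube([102, 102, 1141]);
translate([546, 130, 234]) cube([1724, 102, 96]);
translate([546, 130, 803]) cube([1724, 102, 96]);
translate([619, 232, 54]) cube([92, 17, 1087]);
translate([784, 232, 54]) cube([92, 17, 1087]);
translate([949, 232, 54]) cube([92, 17, 1087]);
translate([1114, 232, 54]) cube([92, 17, 1087]);
translate([1279, 232, 54]) cube([92, 17, 1087]);
translate([1444, 232, 54]) cube([92, 17, 1087]);
translate([1609, 232, 54]) cube([92, 17, 1087]);
translate([1774, 232, 54]) cube([92, 17, 1087]);
translate([1939, 232, 54]) cube([92, 17, 1087]);
translate([2104, 232, 54]) cube([92, 17, 1087]);


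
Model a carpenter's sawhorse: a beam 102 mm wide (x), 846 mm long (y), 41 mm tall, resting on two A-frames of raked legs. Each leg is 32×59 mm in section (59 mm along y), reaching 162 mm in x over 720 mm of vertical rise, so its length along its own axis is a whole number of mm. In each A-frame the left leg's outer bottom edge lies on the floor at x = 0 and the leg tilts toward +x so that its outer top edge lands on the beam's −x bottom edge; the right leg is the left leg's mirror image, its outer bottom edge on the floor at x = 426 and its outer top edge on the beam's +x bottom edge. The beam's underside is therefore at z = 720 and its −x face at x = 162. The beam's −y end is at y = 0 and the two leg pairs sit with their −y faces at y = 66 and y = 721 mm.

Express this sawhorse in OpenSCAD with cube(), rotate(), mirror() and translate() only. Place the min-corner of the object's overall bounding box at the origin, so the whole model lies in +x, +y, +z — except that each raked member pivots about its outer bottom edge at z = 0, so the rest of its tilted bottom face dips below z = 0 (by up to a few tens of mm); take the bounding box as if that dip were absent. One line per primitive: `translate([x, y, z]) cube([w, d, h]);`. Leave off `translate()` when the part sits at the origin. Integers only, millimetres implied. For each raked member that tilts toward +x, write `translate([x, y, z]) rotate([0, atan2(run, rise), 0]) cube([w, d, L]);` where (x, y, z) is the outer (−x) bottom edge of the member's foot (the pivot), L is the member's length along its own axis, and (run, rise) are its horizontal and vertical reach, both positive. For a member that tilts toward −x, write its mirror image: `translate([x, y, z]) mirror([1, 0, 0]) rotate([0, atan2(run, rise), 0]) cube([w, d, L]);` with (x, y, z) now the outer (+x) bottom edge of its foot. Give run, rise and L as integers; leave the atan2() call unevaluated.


// leg length = √(162² + 720²) = 738
// right-leg outer foot x = 2·162 + 102 = 426
// beam min-corner = (162, 0, 720)
translate([162, 0, 720]) cube([102, 846, 41]);
translate([0, 66, 0]) rotate([0, atan2(162, 720), 0]) cube([32, 59, 738]);
translate([426, 66, 0]) mirror([1, 0, 0]) rotate([0, atan2(162, 720), 0]) cube([32, 59, 738]);
translate([0, 721, 0]) rotate([0, atan2(162, 720), 0]) cube([32, 59, 738]);
translate([426, 721, 0]) mirror([1, 0, 0]) rotate([0, atan2(162, 720), 0]) cube([32, 59, 738]);


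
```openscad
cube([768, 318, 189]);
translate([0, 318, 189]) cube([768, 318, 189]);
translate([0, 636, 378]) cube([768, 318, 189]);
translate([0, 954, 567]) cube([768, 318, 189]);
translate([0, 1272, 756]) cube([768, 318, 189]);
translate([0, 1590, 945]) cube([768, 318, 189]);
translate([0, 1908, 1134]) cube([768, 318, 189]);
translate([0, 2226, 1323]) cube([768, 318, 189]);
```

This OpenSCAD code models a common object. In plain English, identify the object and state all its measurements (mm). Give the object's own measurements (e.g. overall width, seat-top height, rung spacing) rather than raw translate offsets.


A straight staircase of 8 solid steps. Each step is 768 mm wide (x), 318 mm deep (y, the going) and 189 mm tall (the rise). The first step rests on the floor; each subsequent step sits one going further in +y and one rise higher in +z, directly behind and above the previous step with no overlap.


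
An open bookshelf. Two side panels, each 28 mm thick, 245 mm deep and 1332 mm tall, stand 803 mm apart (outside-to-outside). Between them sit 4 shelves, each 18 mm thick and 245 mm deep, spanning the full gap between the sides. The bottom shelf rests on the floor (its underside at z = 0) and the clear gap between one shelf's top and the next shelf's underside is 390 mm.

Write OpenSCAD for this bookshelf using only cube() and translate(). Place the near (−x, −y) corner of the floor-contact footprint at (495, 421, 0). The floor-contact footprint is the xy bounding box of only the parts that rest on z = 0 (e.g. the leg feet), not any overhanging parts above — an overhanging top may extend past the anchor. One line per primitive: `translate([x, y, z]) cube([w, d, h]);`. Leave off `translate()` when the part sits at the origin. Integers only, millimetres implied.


translate([495, 421, 0]) cube([28, 245, 1332]);
translate([1270, 421, 0]) cube([28, 245, 1332]);
translate([523, 421, 0]) cube([747, 245, 18]);
translate([523, 421, 408]) cube([747, 245, 18]);
translate([523, 421, 816]) cube([747, 245, 18]);
translate([523, 421, 1224]) cube([747, 245, 18]);


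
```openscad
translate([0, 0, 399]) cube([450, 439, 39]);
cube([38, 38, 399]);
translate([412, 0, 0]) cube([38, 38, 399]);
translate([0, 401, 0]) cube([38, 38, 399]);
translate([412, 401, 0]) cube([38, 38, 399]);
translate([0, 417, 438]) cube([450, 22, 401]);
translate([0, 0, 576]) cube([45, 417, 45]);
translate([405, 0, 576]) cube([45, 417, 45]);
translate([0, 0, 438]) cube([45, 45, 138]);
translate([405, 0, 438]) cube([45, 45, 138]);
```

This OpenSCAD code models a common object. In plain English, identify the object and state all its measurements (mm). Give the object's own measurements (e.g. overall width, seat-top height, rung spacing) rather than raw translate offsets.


A chair. The seat is a 450×439×39 mm slab with its top at z = 438 mm, on four 38×38 mm corner legs (flush with the seat edges, standing on z = 0). A flat backrest 22 mm thick, 401 mm tall, spans the full seat width and rises from the seat top along its +y edge, rear face flush with the rear of the seat. Two armrests of 45×45 mm section run along each side from the seat's front edge to the front of the backrest, top faces 183 mm above the seat top and outer faces flush with the seat's x-edges; a 45×45 mm post under the front of each armrest stands on the seat at the front corner.


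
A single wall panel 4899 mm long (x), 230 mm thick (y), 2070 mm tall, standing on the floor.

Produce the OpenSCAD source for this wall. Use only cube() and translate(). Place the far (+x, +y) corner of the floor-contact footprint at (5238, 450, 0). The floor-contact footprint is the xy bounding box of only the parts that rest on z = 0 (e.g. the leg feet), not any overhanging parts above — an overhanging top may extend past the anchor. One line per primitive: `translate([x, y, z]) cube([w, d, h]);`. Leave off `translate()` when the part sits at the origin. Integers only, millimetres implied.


translate([339, 220, 0]) cube([4899, 230, 2070]);


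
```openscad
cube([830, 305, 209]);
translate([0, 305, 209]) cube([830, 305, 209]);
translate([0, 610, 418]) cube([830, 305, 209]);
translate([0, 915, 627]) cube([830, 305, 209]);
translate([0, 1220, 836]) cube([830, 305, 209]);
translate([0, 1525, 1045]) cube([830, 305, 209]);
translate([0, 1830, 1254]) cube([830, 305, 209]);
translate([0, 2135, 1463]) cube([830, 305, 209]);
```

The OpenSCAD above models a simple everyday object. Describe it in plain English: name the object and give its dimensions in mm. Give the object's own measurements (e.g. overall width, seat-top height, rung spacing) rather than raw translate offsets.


A straight staircase of 8 solid steps. Each step is 830 mm wide (x), 305 mm deep (y, the going) and 209 mm tall (the rise). The first step rests on the floor; each subsequent step sits one going further in +y and one rise higher in +z, directly behind and above the previous step with no overlap.


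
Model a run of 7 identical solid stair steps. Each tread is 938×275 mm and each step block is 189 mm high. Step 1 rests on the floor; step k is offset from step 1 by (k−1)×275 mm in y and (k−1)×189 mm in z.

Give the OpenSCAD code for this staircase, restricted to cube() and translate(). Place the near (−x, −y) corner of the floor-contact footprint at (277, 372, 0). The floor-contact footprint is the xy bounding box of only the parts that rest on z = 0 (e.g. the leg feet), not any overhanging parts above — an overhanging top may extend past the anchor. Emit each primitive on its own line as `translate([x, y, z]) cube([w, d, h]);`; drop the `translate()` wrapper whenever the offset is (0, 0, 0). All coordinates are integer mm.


translate([277, 372, 0]) cube([938, 275, 189]);
translate([277, 647, 189]) cube([938, 275, 189]);
translate([277, 922, 378]) cube([938, 275, 189]);
translate([277, 1197, 567]) cube([938, 275, 189]);
translate([277, 1472, 756]) cube([938, 275, 189]);
translate([277, 1747, 945]) cube([938, 275, 189]);
translate([277, 2022, 1134]) cube([938, 275, 189]);


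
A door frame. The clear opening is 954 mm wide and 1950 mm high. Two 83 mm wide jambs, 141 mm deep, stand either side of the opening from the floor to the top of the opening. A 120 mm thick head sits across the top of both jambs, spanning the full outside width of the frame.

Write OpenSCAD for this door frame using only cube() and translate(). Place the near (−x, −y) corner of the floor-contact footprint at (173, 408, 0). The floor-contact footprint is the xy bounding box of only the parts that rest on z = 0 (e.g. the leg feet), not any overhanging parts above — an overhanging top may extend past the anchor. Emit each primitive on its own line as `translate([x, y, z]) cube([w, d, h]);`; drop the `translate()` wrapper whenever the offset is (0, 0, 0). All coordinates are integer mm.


translate([173, 408, 0]) cube([83, 141, 1950]);
translate([1210, 408, 0]) cube([83, 141, 1950]);
translate([173, 408, 1950]) cube([1120, 141, 120]);


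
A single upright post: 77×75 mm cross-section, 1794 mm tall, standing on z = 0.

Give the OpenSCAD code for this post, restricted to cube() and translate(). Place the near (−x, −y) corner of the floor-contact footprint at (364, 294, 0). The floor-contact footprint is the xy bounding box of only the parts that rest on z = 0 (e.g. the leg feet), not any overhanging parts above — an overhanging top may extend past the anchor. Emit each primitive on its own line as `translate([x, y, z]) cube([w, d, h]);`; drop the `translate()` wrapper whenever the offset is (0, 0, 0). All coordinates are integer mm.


translate([364, 294, 0]) cube([77, 75, 1794]);


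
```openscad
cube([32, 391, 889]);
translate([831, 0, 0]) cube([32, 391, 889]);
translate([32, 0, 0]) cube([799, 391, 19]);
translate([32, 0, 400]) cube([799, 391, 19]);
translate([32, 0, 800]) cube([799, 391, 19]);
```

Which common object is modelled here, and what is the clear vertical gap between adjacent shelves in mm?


A bookshelf. The clear shelf gap is 381 mm.

Two tall side panels with 3 horizontal boards between them — a bookshelf. The first two shelf undersides are at z = 0 and z = 400; with shelf thickness 19, the clear gap is 400 − 0 − 19 = 381 mm.


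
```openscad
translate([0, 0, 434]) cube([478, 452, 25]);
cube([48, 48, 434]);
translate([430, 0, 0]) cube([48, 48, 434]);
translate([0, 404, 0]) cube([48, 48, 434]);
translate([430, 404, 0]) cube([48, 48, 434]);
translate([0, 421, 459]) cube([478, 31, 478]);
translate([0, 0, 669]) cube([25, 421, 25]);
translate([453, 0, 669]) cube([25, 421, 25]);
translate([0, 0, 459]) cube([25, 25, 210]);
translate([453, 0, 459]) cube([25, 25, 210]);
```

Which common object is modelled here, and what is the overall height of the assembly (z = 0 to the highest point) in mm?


A chair. The overall height is 937 mm.

A slab on four corner posts with a tall panel at the back — a chair. The seat slab sits at z = 434 with thickness 25, and the 478 mm backrest starts at the seat top, so the overall height is 434 + 25 + 478 = 937 mm.


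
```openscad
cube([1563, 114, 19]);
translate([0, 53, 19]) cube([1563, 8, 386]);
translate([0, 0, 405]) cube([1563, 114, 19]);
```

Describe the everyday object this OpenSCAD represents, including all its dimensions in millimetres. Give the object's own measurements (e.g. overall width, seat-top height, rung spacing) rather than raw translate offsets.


An I-beam lying along x, 1563 mm long. Overall section height 424 mm. Two flanges 114 mm wide (y) and 19 mm thick, one on the floor and one at the top; a web 8 mm thick runs between them, centred on the flange width.


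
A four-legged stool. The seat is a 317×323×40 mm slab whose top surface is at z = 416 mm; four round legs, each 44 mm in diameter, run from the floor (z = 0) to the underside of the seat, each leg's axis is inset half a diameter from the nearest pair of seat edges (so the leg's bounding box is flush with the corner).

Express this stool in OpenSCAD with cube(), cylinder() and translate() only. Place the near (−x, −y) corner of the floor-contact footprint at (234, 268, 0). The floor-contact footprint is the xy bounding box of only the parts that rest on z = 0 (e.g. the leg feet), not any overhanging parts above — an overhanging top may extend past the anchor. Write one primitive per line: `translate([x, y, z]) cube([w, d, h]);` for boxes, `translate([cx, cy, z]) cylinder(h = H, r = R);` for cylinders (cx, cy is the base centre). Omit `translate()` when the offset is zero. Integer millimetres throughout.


// leg_h = 416 - 40 = 376
translate([234, 268, 376]) cube([317, 323, 40]);
translate([256, 290, 0]) cylinder(h = 376, r = 22);
translate([529, 290, 0]) cylinder(h = 376, r = 22);
translate([256, 569, 0]) cylinder(h = 376, r = 22);
translate([529, 569, 0]) cylinder(h = 376, r = 22);


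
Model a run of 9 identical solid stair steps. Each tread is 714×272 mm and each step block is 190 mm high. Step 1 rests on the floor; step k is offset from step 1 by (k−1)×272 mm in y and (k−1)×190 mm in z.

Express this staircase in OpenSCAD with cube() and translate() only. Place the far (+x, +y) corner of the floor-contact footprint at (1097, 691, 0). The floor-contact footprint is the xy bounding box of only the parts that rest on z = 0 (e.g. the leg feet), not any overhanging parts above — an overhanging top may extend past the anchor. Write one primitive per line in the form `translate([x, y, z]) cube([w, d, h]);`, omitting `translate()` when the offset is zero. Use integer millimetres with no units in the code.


translate([383, 419, 0]) cube([714, 272, 190]);
translate([383, 691, 190]) cube([714, 272, 190]);
translate([383, 963, 380]) cube([714, 272, 190]);
translate([383, 1235, 570]) cube([714, 272, 190]);
translate([383, 1507, 760]) cube([714, 272, 190]);
translate([383, 1779, 950]) cube([714, 272, 190]);
translate([383, 2051, 1140]) cube([714, 272, 190]);
translate([383, 2323, 1330]) cube([714, 272, 190]);
translate([383, 2595, 1520]) cube([714, 272, 190]);


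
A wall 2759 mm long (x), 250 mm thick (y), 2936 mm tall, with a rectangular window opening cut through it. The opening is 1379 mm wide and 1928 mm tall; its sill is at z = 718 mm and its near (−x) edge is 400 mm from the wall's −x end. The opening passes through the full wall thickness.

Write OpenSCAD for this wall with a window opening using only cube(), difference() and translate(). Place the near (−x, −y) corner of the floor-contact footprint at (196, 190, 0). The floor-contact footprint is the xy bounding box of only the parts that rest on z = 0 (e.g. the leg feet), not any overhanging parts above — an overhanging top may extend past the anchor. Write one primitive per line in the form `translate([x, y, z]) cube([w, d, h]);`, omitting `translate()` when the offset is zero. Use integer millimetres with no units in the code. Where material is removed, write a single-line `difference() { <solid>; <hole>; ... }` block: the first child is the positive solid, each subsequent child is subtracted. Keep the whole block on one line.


difference() { translate([196, 190, 0]) cube([2759, 250, 2936]); translate([596, 190, 718]) cube([1379, 250, 1928]); }


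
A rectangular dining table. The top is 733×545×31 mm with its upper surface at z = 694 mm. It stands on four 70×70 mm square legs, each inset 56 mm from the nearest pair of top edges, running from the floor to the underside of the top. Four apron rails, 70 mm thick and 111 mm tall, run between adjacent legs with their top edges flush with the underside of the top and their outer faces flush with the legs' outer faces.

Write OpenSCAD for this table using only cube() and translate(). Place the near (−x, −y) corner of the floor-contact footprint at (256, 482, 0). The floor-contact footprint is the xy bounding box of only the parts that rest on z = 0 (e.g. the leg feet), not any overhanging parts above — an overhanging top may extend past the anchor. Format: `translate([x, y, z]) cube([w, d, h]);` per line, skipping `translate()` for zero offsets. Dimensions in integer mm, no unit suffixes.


// leg_h = 694 - 31 = 663
// apron z = 663 - 111 = 552
translate([200, 426, 663]) cube([733, 545, 31]);
translate([256, 482, 0]) cube([70, 70, 663]);
translate([807, 482, 0]) cube([70, 70, 663]);
translate([256, 845, 0]) cube([70, 70, 663]);
translate([807, 845, 0]) cube([70, 70, 663]);
translate([326, 482, 552]) cube([481, 70, 111]);
translate([326, 845, 552]) cube([481, 70, 111]);
translate([256, 552, 552]) cube([70, 293, 111]);
translate([807, 552, 552]) cube([70, 293, 111]);


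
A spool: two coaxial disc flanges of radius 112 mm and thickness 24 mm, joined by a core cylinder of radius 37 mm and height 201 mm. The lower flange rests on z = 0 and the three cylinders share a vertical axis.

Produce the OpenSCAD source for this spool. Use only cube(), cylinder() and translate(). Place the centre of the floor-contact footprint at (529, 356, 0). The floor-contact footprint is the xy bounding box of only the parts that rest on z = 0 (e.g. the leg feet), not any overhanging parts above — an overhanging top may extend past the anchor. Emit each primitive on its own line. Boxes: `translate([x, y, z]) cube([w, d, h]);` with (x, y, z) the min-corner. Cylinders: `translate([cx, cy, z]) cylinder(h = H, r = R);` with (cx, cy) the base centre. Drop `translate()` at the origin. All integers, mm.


translate([529, 356, 0]) cylinder(h = 24, r = 112);
translate([529, 356, 24]) cylinder(h = 201, r = 37);
translate([529, 356, 225]) cylinder(h = 24, r = 112);


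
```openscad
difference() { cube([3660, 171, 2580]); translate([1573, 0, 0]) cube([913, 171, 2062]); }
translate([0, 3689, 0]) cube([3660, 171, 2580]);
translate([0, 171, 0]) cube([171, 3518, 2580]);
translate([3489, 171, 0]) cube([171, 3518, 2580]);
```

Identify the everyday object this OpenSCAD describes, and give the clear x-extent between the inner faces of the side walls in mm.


A single room. The interior width is 3318 mm.

Four walls enclosing a rectangle with a door in the front wall — a room. Outside width 3660 minus two 171 mm walls gives 3318 mm.


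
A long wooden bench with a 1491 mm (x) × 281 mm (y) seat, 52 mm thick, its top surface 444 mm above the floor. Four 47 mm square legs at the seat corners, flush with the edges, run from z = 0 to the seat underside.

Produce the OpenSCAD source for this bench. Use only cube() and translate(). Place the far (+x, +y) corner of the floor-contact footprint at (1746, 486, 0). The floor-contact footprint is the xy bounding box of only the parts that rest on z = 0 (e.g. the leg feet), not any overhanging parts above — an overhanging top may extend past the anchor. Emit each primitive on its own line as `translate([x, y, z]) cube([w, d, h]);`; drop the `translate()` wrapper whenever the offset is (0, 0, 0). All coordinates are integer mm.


translate([255, 205, 392]) cube([1491, 281, 52]);
translate([255, 205, 0]) cube([47, 47, 392]);
translate([255, 439, 0]) cube([47, 47, 392]);
translate([1699, 205, 0]) cube([47, 47, 392]);
translate([1699, 439, 0]) cube([47, 47, 392]);


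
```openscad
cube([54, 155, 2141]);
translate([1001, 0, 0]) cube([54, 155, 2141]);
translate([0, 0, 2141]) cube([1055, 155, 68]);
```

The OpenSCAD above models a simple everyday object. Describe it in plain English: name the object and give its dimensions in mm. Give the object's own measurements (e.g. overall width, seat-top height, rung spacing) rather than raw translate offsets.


A door frame. The clear opening is 947 mm wide and 2141 mm high. Two 54 mm wide jambs, 155 mm deep, stand either side of the opening from the floor to the top of the opening. A 68 mm thick head sits across the top of both jambs, spanning the full outside width of the frame.


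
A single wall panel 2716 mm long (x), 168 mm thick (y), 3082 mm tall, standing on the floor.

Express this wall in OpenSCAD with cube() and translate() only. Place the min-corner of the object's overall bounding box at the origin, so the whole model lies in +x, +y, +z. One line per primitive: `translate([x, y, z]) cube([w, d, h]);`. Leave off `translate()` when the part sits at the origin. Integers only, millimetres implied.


cube([2716, 168, 3082]);


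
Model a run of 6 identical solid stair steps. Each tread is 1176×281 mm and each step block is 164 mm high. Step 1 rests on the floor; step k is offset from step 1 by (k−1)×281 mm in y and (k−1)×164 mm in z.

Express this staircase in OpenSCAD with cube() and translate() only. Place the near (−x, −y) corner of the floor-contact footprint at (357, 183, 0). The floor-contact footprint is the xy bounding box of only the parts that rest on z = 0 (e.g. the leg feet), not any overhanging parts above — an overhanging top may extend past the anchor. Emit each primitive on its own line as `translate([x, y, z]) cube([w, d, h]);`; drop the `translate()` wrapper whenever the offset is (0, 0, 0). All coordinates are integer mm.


translate([357, 183, 0]) cube([1176, 281, 164]);
translate([357, 464, 164]) cube([1176, 281, 164]);
translate([357, 745, 328]) cube([1176, 281, 164]);
translate([357, 1026, 492]) cube([1176, 281, 164]);
translate([357, 1307, 656]) cube([1176, 281, 164]);
translate([357, 1588, 820]) cube([1176, 281, 164]);
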